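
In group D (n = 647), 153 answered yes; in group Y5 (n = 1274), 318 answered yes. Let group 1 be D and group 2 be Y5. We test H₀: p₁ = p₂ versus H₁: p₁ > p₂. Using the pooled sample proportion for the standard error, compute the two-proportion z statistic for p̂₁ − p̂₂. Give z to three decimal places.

p̂₁ = 153/647 ≈ 0.23648, p̂₂ = 318/1274 ≈ 0.24961.
Pooled p̂ = (153+318)/(647+1274) = 471/1921 = 0.24518.
SE = √(p̂(1−p̂)(1/n₁+1/n₂)) = √(0.24518·0.75482·0.00233052) = √(0.000431308) = 0.02077.
z = (0.23648 − 0.24961)/0.02077 = -0.01313/0.02077 = -0.632.
p-value = P(Z > -0.632) ≈ 0.7364.

z = -0.632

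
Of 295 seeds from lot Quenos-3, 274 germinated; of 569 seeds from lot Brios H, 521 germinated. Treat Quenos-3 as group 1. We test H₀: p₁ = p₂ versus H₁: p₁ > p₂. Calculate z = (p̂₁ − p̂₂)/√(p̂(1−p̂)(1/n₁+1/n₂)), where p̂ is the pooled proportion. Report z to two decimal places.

z = 0.68

p̂₁ = 274/295 = 0.9288, p̂₂ = 521/569 = 0.9156.
Pooled p̂ = (274+521)/(295+569) = 795/864 = 0.9201.
SE = √(0.0734833 × 0.0051473) = 0.0194.
z = (0.9288 − 0.9156)/0.0194 = 0.0132/0.0194 = 0.68.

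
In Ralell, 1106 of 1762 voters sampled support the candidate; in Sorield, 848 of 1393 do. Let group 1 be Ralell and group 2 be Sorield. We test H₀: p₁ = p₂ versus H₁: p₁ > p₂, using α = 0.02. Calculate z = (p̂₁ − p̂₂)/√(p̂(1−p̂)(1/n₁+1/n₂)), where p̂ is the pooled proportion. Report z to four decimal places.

p̂₁ = 1106/1762 ≈ 0.627696, p̂₂ = 848/1393 ≈ 0.608758.
Pooled p̂ = (1106+848)/(1762+1393) = 1954/3155 = 0.619334.
SE = √(0.235759 × 0.00128541) = 0.017408.
z = (0.627696 − 0.608758)/0.017408 = 0.018938/0.017408 = 1.0879.
p-value = P(Z > 1.088) ≈ 0.1383. With α = 0.02, fail to reject H₀.

z = 1.0879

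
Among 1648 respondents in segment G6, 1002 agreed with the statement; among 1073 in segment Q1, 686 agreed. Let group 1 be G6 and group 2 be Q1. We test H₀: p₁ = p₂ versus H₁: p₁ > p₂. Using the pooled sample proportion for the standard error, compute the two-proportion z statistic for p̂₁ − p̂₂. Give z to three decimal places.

z = -1.645

p̂₁ = 1002/1648 ≈ 0.60801, p̂₂ = 686/1073 ≈ 0.63933.
Pooled p̂ = (1002+686)/(1648+1073) = 1688/2721 = 0.62036.
SE = √(0.235513 × 0.00153876) = 0.01904.
z = (0.60801 − 0.63933)/0.01904 = -0.03132/0.01904 = -1.645.
p-value = P(Z > -1.645) ≈ 0.9500.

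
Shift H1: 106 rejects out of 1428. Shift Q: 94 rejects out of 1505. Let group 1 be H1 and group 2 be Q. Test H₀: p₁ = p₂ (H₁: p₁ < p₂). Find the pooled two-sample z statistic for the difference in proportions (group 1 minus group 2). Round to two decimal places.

p̂₁ = 106/1428 ≈ 0.0742, p̂₂ = 94/1505 ≈ 0.0625.
Pooled p̂ = (106+94)/(1428+1505) = 200/2933 = 0.0682.
SE = √(p̂(1−p̂)(1/n₁+1/n₂)) = √(0.0682·0.9318·0.00136473) = √(8.67147e-05) = 0.0093.
z = (0.0742 − 0.0625)/0.0093 = 0.0117/0.0093 = 1.26.

z = 1.26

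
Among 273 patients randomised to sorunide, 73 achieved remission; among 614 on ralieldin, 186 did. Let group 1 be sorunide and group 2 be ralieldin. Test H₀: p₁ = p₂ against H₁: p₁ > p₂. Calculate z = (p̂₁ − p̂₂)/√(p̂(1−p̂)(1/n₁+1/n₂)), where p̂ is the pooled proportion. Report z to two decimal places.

p̂₁ = 73/273 = 0.2674, p̂₂ = 186/614 = 0.3029.
Pooled p̂ = (73+186)/(273+614) = 259/887 = 0.2920.
SE = √(0.206734 × 0.00529167) = 0.0331.
z = (0.2674 − 0.3029)/0.0331 = -0.0355/0.0331 = -1.07.
p-value = P(Z > -1.074) ≈ 0.8587.

z = -1.07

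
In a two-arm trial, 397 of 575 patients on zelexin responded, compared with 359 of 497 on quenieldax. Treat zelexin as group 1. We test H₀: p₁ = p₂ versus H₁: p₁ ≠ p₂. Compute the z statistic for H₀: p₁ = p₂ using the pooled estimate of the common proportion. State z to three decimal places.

p̂₁ = 397/575 ≈ 0.69043, p̂₂ = 359/497 ≈ 0.72233.
Pooled p̂ = (397+359)/(575+497) = 756/1072 = 0.70522.
SE = √(p̂(1−p̂)(1/n₁+1/n₂)) = √(0.70522·0.29478·0.0037512) = √(0.000779812) = 0.02793.
z = (0.69043 − 0.72233)/0.02793 = -0.03190/0.02793 = -1.142.

z = -1.142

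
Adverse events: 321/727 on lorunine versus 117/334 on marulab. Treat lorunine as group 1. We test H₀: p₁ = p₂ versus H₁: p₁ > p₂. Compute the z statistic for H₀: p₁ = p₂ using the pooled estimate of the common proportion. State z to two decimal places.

p̂₁ = 321/727 = 0.44154, p̂₂ = 117/334 = 0.35030.
Pooled p̂ = (321+117)/(727+334) = 438/1061 = 0.41282.
SE = √(0.242399 × 0.00436953) = 0.03254.
z = (0.44154 − 0.35030)/0.03254 = 0.09124/0.03254 = 2.80.

z = 2.80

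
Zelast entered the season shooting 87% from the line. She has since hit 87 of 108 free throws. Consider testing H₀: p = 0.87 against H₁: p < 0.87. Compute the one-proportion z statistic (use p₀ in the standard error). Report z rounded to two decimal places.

z = -1.99

p̂ = 87/108 = 0.8056.
Standard error under H₀: √(0.87×0.13/108) = 0.0324.
z = (0.8056 − 0.87)/0.0324 = -0.0644/0.0324 = -1.99.
p-value = P(Z < -1.991) ≈ 0.0232.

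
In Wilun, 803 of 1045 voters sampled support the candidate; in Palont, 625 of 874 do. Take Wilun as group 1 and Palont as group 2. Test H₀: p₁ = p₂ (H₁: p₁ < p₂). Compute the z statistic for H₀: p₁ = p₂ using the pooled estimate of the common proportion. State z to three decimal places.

z = 2.666

p̂₁ = 803/1045 ≈ 0.76842, p̂₂ = 625/874 ≈ 0.71510.
Pooled p̂ = (803+625)/(1045+874) = 1428/1919 = 0.74414.
SE = √(0.190397 × 0.0021011) = 0.02000.
z = (0.76842 − 0.71510)/0.02000 = 0.05332/0.02000 = 2.666.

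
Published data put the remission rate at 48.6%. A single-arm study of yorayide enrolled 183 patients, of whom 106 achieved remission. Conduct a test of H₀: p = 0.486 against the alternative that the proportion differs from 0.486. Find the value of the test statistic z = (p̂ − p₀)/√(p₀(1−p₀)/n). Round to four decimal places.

p̂ = 106/183 ≈ 0.579235.
Standard error under H₀: √(0.486×0.514/183) = 0.036947.
z = (0.579235 − 0.486)/0.036947 = 0.093235/0.036947 = 2.5235.
Two-sided p-value ≈ 2·Φ(−2.524) = 0.0116.

z = 2.5235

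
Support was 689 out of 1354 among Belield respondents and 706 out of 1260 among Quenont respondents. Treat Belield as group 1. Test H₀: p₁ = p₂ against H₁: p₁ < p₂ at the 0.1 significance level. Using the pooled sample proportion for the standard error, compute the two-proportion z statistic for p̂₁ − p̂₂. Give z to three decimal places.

p̂₁ = 689/1354 ≈ 0.50886, p̂₂ = 706/1260 ≈ 0.56032.
Pooled p̂ = (689+706)/(1354+1260) = 1395/2614 = 0.53366.
SE = √(0.248867 × 0.0015322) = 0.01953.
z = (0.50886 − 0.56032)/0.01953 = -0.05146/0.01953 = -2.635.
p-value = P(Z < -2.635) ≈ 0.0042, so at α = 0.1 we reject H₀.

z = -2.635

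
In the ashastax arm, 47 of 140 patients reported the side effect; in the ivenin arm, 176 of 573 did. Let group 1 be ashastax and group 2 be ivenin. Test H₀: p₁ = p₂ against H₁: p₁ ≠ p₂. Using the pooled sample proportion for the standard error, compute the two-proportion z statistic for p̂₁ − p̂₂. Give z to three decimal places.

z = 0.653

p̂₁ = 47/140 ≈ 0.33571, p̂₂ = 176/573 ≈ 0.30716.
Pooled p̂ = (47+176)/(140+573) = 223/713 = 0.31276.
SE = √(p̂(1−p̂)(1/n₁+1/n₂)) = √(0.31276·0.68724·0.00888806) = √(0.00191042) = 0.04371.
z = (0.33571 − 0.30716)/0.04371 = 0.02855/0.04371 = 0.653.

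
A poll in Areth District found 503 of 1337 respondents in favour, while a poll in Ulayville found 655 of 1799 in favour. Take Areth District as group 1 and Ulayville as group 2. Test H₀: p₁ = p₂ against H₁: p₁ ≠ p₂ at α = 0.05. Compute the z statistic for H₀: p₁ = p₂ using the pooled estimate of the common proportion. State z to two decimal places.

p̂₁ = 503/1337 = 0.3762, p̂₂ = 655/1799 = 0.3641.
Pooled p̂ = (503+655)/(1337+1799) = 1158/3136 = 0.3693.
SE = √(p̂(1−p̂)(1/n₁+1/n₂)) = √(0.3693·0.6307·0.00130381) = √(0.000303666) = 0.0174.
z = (0.3762 − 0.3641)/0.0174 = 0.0121/0.0174 = 0.70.
p-value = 2·P(Z > 0.696) ≈ 0.4866. With α = 0.05, fail to reject H₀.

z = 0.70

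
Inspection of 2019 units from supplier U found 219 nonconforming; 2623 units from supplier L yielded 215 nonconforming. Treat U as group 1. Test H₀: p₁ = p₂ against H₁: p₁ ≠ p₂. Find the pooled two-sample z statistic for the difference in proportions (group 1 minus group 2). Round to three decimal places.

p̂₁ = 219/2019 ≈ 0.108470, p̂₂ = 215/2623 ≈ 0.081967.
Pooled p̂ = (219+215)/(2019+2623) = 434/4642 = 0.093494.
SE = √(p̂(1−p̂)(1/n₁+1/n₂)) = √(0.093494·0.906506·0.000876538) = √(7.42892e-05) = 0.008619.
z = (0.108470 − 0.081967)/0.008619 = 0.026503/0.008619 = 3.075.

z = 3.075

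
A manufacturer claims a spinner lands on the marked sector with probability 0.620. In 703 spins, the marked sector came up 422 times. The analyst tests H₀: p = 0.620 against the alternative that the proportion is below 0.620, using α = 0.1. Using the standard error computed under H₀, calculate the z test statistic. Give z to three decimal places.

p̂ = 422/703 = 0.60028.
Under H₀, SE = √(0.62·0.38/703) = √(0.000335135) = 0.01831.
z = (0.60028 − 0.62)/0.01831 = -0.01972/0.01831 = -1.077.
p-value = P(Z < -1.077) ≈ 0.1407; since p > α = 0.1, fail to reject H₀.

z = -1.077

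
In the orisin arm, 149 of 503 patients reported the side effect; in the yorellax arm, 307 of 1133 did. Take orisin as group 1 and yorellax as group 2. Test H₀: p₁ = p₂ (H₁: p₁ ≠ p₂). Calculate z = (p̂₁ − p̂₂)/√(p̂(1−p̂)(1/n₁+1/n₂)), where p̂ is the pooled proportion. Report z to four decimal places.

z = 1.0515

p̂₁ = 149/503 ≈ 0.296223, p̂₂ = 307/1133 ≈ 0.270962.
Pooled p̂ = (149+307)/(503+1133) = 456/1636 = 0.278729.
SE = √(p̂(1−p̂)(1/n₁+1/n₂)) = √(0.278729·0.721271·0.00287068) = √(0.000577119) = 0.024023.
z = (0.296223 − 0.270962)/0.024023 = 0.025261/0.024023 = 1.0515.
Two-sided p-value ≈ 2·Φ(−1.052) = 0.2930.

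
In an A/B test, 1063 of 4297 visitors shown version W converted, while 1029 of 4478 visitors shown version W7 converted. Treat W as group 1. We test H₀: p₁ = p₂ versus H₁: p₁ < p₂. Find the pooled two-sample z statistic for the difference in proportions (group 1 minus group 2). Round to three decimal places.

z = 1.933

p̂₁ = 1063/4297 ≈ 0.24738, p̂₂ = 1029/4478 ≈ 0.22979.
Pooled p̂ = (1063+1029)/(4297+4478) = 2092/8775 = 0.23840.
SE = √(0.181568 × 0.000456034) = 0.00910.
z = (0.24738 − 0.22979)/0.00910 = 0.01759/0.00910 = 1.933.
p-value = P(Z < 1.933) ≈ 0.9734.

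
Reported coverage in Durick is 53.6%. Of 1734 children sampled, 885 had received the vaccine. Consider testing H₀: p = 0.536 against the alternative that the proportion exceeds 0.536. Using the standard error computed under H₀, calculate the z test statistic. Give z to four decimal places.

p̂ = 885/1734 ≈ 0.510381.
Standard error under H₀: √(0.536×0.464/1734) = 0.011976.
z = (0.510381 − 0.536)/0.011976 = -0.025619/0.011976 = -2.1392.
p-value = P(Z > -2.139) ≈ 0.9838.

z = -2.1392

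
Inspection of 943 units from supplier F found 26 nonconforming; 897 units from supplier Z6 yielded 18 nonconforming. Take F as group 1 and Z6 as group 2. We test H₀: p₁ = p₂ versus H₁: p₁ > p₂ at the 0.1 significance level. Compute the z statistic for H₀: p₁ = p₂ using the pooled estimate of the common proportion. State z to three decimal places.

p̂₁ = 26/943 ≈ 0.027572, p̂₂ = 18/897 ≈ 0.020067.
Pooled p̂ = (26+18)/(943+897) = 44/1840 = 0.023913.
SE = √(0.0233412 × 0.00217527) = 0.007126.
z = (0.027572 − 0.020067)/0.007126 = 0.007505/0.007126 = 1.053.
p-value = P(Z > 1.053) ≈ 0.1461. With α = 0.1, fail to reject H₀.

z = 1.053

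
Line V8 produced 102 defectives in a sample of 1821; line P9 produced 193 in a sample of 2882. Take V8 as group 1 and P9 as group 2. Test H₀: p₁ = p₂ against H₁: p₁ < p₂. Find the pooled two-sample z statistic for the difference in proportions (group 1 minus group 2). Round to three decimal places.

p̂₁ = 102/1821 = 0.056013, p̂₂ = 193/2882 = 0.066967.
Pooled p̂ = (102+193)/(1821+2882) = 295/4703 = 0.062726.
SE = √(p̂(1−p̂)(1/n₁+1/n₂)) = √(0.062726·0.937274·0.00089613) = √(5.26847e-05) = 0.007258.
z = (0.056013 − 0.066967)/0.007258 = -0.010954/0.007258 = -1.509.
p-value = P(Z < -1.509) ≈ 0.0656.

z = -1.509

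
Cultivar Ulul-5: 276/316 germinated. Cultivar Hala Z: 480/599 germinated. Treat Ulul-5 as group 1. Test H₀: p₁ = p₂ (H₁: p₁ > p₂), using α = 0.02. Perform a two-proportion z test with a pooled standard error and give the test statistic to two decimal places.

z = 2.74

p̂₁ = 276/316 = 0.8734, p̂₂ = 480/599 = 0.8013.
Pooled p̂ = (276+480)/(316+599) = 756/915 = 0.8262.
SE = √(0.143574 × 0.00483401) = 0.0263.
z = (0.8734 − 0.8013)/0.0263 = 0.0721/0.0263 = 2.74.
p-value = P(Z > 2.736) ≈ 0.0031. With α = 0.02, reject H₀.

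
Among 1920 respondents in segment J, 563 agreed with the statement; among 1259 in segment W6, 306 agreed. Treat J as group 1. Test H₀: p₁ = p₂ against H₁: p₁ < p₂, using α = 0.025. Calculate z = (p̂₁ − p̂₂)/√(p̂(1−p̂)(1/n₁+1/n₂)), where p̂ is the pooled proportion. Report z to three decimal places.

p̂₁ = 563/1920 ≈ 0.29323, p̂₂ = 306/1259 ≈ 0.24305.
Pooled p̂ = (563+306)/(1920+1259) = 869/3179 = 0.27336.
SE = √(0.198633 × 0.00131511) = 0.01616.
z = (0.29323 − 0.24305)/0.01616 = 0.05018/0.01616 = 3.105.
p-value = P(Z < 3.105) ≈ 0.9990, so at α = 0.025 we fail to reject H₀.

z = 3.105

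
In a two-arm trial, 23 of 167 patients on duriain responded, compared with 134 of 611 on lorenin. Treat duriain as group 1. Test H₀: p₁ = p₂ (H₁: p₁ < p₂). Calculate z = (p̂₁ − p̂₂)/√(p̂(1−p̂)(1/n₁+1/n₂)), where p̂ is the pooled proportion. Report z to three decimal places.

z = -2.328

p̂₁ = 23/167 ≈ 0.13772, p̂₂ = 134/611 ≈ 0.21931.
Pooled p̂ = (23+134)/(167+611) = 157/778 = 0.20180.
SE = √(p̂(1−p̂)(1/n₁+1/n₂)) = √(0.20180·0.79820·0.00762469) = √(0.00122816) = 0.03505.
z = (0.13772 − 0.21931)/0.03505 = -0.08159/0.03505 = -2.328.
p-value = P(Z < -2.328) ≈ 0.0100.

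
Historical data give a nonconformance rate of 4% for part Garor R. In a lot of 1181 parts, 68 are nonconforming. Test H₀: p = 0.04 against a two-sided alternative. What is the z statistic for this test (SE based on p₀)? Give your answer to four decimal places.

z = 3.0827

p̂ = 68/1181 ≈ 0.0575783.
SE = √(p₀(1−p₀)/n) = √(0.0384/1181) = 0.0057022.
z = (0.0575783 − 0.04)/0.0057022 = 0.0175783/0.0057022 = 3.0827.
p-value = 2·P(Z > 3.083) ≈ 0.0021.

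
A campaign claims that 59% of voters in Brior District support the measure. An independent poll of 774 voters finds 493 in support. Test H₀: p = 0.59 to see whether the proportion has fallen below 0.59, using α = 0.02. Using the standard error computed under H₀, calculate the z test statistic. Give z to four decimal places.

p̂ = 493/774 ≈ 0.6369509.
Under H₀, SE = √(0.59·0.41/774) = √(0.000312532) = 0.0176786.
z = (0.6369509 − 0.59)/0.0176786 = 0.0469509/0.0176786 = 2.6558.
p-value = P(Z < 2.656) ≈ 0.9960; since p > α = 0.02, fail to reject H₀.

z = 2.6558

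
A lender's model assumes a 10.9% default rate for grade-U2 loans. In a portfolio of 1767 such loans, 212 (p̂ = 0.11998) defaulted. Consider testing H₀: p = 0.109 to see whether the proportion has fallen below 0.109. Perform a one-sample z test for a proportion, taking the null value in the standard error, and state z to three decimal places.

z = 1.481

p̂ = 212/1767 = 0.119977.
SE = √(p₀(1−p₀)/n) = √(0.097119/1767) = 0.007414.
z = (0.119977 − 0.109)/0.007414 = 0.010977/0.007414 = 1.481.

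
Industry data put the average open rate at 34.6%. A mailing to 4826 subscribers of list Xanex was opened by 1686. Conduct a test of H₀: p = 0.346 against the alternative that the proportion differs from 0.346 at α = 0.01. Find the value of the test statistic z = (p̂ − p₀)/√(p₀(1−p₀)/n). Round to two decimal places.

z = 0.49

p̂ = 1686/4826 = 0.34936.
Under H₀, SE = √(0.346·0.654/4826) = √(4.68885e-05) = 0.00685.
z = (0.34936 − 0.346)/0.00685 = 0.00336/0.00685 = 0.49.
p-value = 2·P(Z > 0.490) ≈ 0.6239; since p > α = 0.01, fail to reject H₀.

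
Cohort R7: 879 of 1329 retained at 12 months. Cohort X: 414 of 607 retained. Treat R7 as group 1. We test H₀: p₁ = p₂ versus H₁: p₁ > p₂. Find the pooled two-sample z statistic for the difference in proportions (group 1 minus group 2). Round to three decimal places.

z = -0.895

p̂₁ = 879/1329 = 0.66140, p̂₂ = 414/607 = 0.68204.
Pooled p̂ = (879+414)/(1329+607) = 1293/1936 = 0.66787.
SE = √(p̂(1−p̂)(1/n₁+1/n₂)) = √(0.66787·0.33213·0.00239989) = √(0.000532342) = 0.02307.
z = (0.66140 − 0.68204)/0.02307 = -0.02064/0.02307 = -0.895.
p-value = P(Z > -0.895) ≈ 0.8145.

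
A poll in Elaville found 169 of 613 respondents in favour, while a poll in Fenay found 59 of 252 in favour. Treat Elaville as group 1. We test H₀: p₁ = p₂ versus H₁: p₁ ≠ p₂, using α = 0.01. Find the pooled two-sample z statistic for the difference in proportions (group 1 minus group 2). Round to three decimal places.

p̂₁ = 169/613 = 0.27569, p̂₂ = 59/252 = 0.23413.
Pooled p̂ = (169+59)/(613+252) = 228/865 = 0.26358.
SE = √(0.194107 × 0.00559958) = 0.03297.
z = (0.27569 − 0.23413)/0.03297 = 0.04156/0.03297 = 1.261.
p-value = 2·P(Z > 1.261) ≈ 0.2074, so at α = 0.01 we fail to reject H₀.

z = 1.261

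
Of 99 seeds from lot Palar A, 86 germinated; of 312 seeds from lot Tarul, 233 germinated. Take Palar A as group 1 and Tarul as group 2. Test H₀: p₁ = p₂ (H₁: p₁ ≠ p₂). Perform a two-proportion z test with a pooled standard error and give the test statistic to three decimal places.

p̂₁ = 86/99 ≈ 0.86869, p̂₂ = 233/312 ≈ 0.74679.
Pooled p̂ = (86+233)/(99+312) = 319/411 = 0.77616.
SE = √(p̂(1−p̂)(1/n₁+1/n₂)) = √(0.77616·0.22384·0.0133061) = √(0.00231178) = 0.04808.
z = (0.86869 − 0.74679)/0.04808 = 0.12190/0.04808 = 2.535.

z = 2.535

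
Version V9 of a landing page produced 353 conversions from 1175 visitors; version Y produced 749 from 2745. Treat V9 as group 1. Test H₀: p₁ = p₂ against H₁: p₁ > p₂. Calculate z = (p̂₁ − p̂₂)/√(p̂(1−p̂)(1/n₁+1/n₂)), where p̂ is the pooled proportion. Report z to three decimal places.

p̂₁ = 353/1175 ≈ 0.30043, p̂₂ = 749/2745 ≈ 0.27286.
Pooled p̂ = (353+749)/(1175+2745) = 1102/3920 = 0.28112.
SE = √(p̂(1−p̂)(1/n₁+1/n₂)) = √(0.28112·0.71888·0.00121536) = √(0.000245616) = 0.01567.
z = (0.30043 − 0.27286)/0.01567 = 0.02757/0.01567 = 1.759.
p-value = P(Z > 1.759) ≈ 0.0393.

z = 1.759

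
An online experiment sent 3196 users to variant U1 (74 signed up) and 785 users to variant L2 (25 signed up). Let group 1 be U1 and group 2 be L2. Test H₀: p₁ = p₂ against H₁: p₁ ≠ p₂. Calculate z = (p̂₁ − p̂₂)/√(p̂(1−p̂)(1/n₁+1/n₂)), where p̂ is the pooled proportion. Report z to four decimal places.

p̂₁ = 74/3196 = 0.023154, p̂₂ = 25/785 = 0.031847.
Pooled p̂ = (74+25)/(3196+785) = 99/3981 = 0.024868.
SE = √(0.0242497 × 0.00158678) = 0.006203.
z = (0.023154 − 0.031847)/0.006203 = -0.008693/0.006203 = -1.4014.
p-value = 2·P(Z > 1.401) ≈ 0.1611.

z = -1.4014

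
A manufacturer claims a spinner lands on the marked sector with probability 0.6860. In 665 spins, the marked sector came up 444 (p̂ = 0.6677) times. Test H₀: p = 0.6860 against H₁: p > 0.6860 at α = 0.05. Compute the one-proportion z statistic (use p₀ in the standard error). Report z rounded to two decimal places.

z = -1.02

p̂ = 444/665 ≈ 0.6677.
SE = √(p₀(1−p₀)/n) = √(0.2154/665) = 0.0180.
z = (0.6677 − 0.686)/0.0180 = -0.0183/0.0180 = -1.02.
p-value = P(Z > -1.019) ≈ 0.8458. With α = 0.05, fail to reject H₀.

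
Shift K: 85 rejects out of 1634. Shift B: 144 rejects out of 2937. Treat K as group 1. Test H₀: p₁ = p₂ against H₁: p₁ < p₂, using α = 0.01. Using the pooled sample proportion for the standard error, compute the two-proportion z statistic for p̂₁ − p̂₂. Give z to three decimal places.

p̂₁ = 85/1634 ≈ 0.05202, p̂₂ = 144/2937 ≈ 0.04903.
Pooled p̂ = (85+144)/(1634+2937) = 229/4571 = 0.05010.
SE = √(p̂(1−p̂)(1/n₁+1/n₂)) = √(0.05010·0.94990·0.000952479) = √(4.53271e-05) = 0.00673.
z = (0.05202 − 0.04903)/0.00673 = 0.00299/0.00673 = 0.444.
p-value = P(Z < 0.444) ≈ 0.6715; since p > α = 0.01, fail to reject H₀.

z = 0.444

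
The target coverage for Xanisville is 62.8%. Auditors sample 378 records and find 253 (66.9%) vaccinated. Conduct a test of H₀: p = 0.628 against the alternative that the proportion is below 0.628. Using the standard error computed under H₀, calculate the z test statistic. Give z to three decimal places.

z = 1.662

p̂ = 253/378 = 0.66931.
SE = √(p₀(1−p₀)/n) = √(0.23362/378) = 0.02486.
z = (0.66931 − 0.628)/0.02486 = 0.04131/0.02486 = 1.662.
p-value = P(Z < 1.662) ≈ 0.9517.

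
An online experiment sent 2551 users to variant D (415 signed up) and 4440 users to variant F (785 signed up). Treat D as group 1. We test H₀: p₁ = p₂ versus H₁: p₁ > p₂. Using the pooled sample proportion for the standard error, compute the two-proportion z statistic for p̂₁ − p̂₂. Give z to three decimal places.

p̂₁ = 415/2551 ≈ 0.16268, p̂₂ = 785/4440 ≈ 0.17680.
Pooled p̂ = (415+785)/(2551+4440) = 1200/6991 = 0.17165.
SE = √(0.142186 × 0.000617228) = 0.00937.
z = (0.16268 − 0.17680)/0.00937 = -0.01412/0.00937 = -1.507.
p-value = P(Z > -1.507) ≈ 0.9341.

z = -1.507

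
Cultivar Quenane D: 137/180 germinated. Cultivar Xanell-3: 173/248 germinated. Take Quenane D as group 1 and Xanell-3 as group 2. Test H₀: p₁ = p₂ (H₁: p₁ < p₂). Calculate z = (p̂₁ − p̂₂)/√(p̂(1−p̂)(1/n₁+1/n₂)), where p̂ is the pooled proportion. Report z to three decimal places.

p̂₁ = 137/180 ≈ 0.76111, p̂₂ = 173/248 ≈ 0.69758.
Pooled p̂ = (137+173)/(180+248) = 310/428 = 0.72430.
SE = √(0.19969 × 0.00958781) = 0.04376.
z = (0.76111 − 0.69758)/0.04376 = 0.06353/0.04376 = 1.452.

z = 1.452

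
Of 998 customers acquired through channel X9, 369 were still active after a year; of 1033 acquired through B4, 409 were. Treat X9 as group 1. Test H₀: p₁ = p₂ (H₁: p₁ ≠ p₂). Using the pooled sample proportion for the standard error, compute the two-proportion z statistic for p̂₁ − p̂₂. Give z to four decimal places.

z = -1.2140

p̂₁ = 369/998 = 0.369739, p̂₂ = 409/1033 = 0.395934.
Pooled p̂ = (369+409)/(998+1033) = 778/2031 = 0.383063.
SE = √(p̂(1−p̂)(1/n₁+1/n₂)) = √(0.383063·0.616937·0.00197006) = √(0.000465575) = 0.021577.
z = (0.369739 − 0.395934)/0.021577 = -0.026195/0.021577 = -1.2140.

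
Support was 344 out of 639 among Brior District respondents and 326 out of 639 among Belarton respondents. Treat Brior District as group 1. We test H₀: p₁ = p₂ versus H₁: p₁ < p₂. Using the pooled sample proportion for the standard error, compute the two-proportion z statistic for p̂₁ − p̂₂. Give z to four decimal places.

z = 1.0082

p̂₁ = 344/639 = 0.538341, p̂₂ = 326/639 = 0.510172.
Pooled p̂ = (344+326)/(639+639) = 670/1278 = 0.524257.
SE = √(0.249412 × 0.00312989) = 0.027940.
z = (0.538341 − 0.510172)/0.027940 = 0.028169/0.027940 = 1.0082.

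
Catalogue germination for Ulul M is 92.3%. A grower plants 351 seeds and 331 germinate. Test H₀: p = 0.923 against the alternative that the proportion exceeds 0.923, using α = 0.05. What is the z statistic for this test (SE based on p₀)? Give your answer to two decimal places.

z = 1.41

p̂ = 331/351 ≈ 0.9430.
SE = √(p₀(1−p₀)/n) = √(0.071071/351) = 0.0142.
z = (0.9430 − 0.923)/0.0142 = 0.0200/0.0142 = 1.41.
p-value = P(Z > 1.407) ≈ 0.0797, so at α = 0.05 we fail to reject H₀.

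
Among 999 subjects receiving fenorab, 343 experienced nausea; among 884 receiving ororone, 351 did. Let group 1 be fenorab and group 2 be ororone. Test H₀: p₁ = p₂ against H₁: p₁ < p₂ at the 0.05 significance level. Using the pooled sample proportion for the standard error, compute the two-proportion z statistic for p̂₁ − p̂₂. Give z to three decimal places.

z = -2.411

p̂₁ = 343/999 = 0.34334, p̂₂ = 351/884 = 0.39706.
Pooled p̂ = (343+351)/(999+884) = 694/1883 = 0.36856.
SE = √(p̂(1−p̂)(1/n₁+1/n₂)) = √(0.36856·0.63144·0.00213222) = √(0.000496219) = 0.02228.
z = (0.34334 − 0.39706)/0.02228 = -0.05372/0.02228 = -2.411.
p-value = P(Z < -2.411) ≈ 0.0079. With α = 0.05, reject H₀.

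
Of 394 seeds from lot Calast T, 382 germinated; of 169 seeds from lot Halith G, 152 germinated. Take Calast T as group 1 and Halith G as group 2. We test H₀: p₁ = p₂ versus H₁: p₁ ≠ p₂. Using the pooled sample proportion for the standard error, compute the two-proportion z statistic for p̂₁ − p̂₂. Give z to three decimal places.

p̂₁ = 382/394 ≈ 0.96954, p̂₂ = 152/169 ≈ 0.89941.
Pooled p̂ = (382+152)/(394+169) = 534/563 = 0.94849.
SE = √(0.0488565 × 0.00845523) = 0.02032.
z = (0.96954 − 0.89941)/0.02032 = 0.07013/0.02032 = 3.451.
Two-sided p-value ≈ 2·Φ(−3.451) = 0.0006.

z = 3.451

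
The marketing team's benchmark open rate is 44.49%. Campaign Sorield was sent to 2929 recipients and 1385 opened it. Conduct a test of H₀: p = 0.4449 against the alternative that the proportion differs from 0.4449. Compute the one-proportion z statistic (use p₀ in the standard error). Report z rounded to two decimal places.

p̂ = 1385/2929 = 0.4729.
SE = √(p₀(1−p₀)/n) = √(0.24696/2929) = 0.0092.
z = (0.4729 − 0.4449)/0.0092 = 0.0280/0.0092 = 3.04.

z = 3.04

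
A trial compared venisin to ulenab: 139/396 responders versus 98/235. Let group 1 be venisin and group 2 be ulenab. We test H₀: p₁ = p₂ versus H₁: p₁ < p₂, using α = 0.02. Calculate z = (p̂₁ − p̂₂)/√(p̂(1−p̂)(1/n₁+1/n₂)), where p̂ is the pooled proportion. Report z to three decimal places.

p̂₁ = 139/396 ≈ 0.35101, p̂₂ = 98/235 ≈ 0.41702.
Pooled p̂ = (139+98)/(396+235) = 237/631 = 0.37559.
SE = √(p̂(1−p̂)(1/n₁+1/n₂)) = √(0.37559·0.62441·0.00678057) = √(0.0015902) = 0.03988.
z = (0.35101 − 0.41702)/0.03988 = -0.06601/0.03988 = -1.655.
p-value = P(Z < -1.655) ≈ 0.0489, so at α = 0.02 we fail to reject H₀.

z = -1.655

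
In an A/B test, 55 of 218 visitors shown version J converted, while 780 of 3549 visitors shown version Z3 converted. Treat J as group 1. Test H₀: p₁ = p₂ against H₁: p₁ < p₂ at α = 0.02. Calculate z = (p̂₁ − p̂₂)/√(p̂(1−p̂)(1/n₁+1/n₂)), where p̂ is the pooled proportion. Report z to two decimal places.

z = 1.12

p̂₁ = 55/218 ≈ 0.2523, p̂₂ = 780/3549 ≈ 0.2198.
Pooled p̂ = (55+780)/(218+3549) = 835/3767 = 0.2217.
SE = √(p̂(1−p̂)(1/n₁+1/n₂)) = √(0.2217·0.7783·0.00486893) = √(0.000840025) = 0.0290.
z = (0.2523 − 0.2198)/0.0290 = 0.0325/0.0290 = 1.12.
p-value = P(Z < 1.122) ≈ 0.8690. With α = 0.02, fail to reject H₀.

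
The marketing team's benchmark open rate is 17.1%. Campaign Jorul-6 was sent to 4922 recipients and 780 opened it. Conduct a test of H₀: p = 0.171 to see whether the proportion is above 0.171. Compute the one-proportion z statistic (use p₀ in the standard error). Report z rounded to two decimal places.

z = -2.33

p̂ = 780/4922 ≈ 0.15847.
Standard error under H₀: √(0.171×0.829/4922) = 0.00537.
z = (0.15847 − 0.171)/0.00537 = -0.01253/0.00537 = -2.33.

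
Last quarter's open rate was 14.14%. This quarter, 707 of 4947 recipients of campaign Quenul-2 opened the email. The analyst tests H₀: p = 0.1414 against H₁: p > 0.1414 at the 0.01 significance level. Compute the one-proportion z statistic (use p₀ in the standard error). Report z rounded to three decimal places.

z = 0.306

p̂ = 707/4947 = 0.142915.
SE = √(p₀(1−p₀)/n) = √(0.12141/4947) = 0.004954.
z = (0.142915 − 0.1414)/0.004954 = 0.001515/0.004954 = 0.306.
p-value = P(Z > 0.306) ≈ 0.3799, so at α = 0.01 we fail to reject H₀.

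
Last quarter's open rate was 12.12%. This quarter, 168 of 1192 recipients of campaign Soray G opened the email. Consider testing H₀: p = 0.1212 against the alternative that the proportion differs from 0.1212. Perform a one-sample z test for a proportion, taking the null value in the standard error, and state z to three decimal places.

p̂ = 168/1192 ≈ 0.140940.
Standard error under H₀: √(0.1212×0.8788/1192) = 0.009453.
z = (0.140940 − 0.1212)/0.009453 = 0.019740/0.009453 = 2.088.

z = 2.088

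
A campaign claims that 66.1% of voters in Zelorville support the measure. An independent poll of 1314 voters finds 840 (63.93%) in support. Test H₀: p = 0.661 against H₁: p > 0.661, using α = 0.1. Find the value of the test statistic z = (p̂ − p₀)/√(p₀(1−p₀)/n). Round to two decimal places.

p̂ = 840/1314 ≈ 0.6393.
Under H₀, SE = √(0.661·0.339/1314) = √(0.000170532) = 0.0131.
z = (0.6393 − 0.661)/0.0131 = -0.0217/0.0131 = -1.66.
p-value = P(Z > -1.664) ≈ 0.9519; since p > α = 0.1, fail to reject H₀.

z = -1.66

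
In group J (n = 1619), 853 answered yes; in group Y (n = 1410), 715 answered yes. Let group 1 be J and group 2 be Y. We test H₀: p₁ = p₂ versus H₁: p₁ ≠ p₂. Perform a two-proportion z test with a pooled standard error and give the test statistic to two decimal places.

p̂₁ = 853/1619 ≈ 0.5269, p̂₂ = 715/1410 ≈ 0.5071.
Pooled p̂ = (853+715)/(1619+1410) = 1568/3029 = 0.5177.
SE = √(p̂(1−p̂)(1/n₁+1/n₂)) = √(0.5177·0.4823·0.00132689) = √(0.000331307) = 0.0182.
z = (0.5269 − 0.5071)/0.0182 = 0.0198/0.0182 = 1.09.

z = 1.09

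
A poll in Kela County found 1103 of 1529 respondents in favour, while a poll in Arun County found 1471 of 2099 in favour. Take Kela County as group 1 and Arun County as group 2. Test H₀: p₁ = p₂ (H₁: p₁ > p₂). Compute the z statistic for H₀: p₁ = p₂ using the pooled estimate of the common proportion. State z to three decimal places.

p̂₁ = 1103/1529 ≈ 0.721387, p̂₂ = 1471/2099 ≈ 0.700810.
Pooled p̂ = (1103+1471)/(1529+2099) = 2574/3628 = 0.709482.
SE = √(0.206117 × 0.00113044) = 0.015264.
z = (0.721387 − 0.700810)/0.015264 = 0.020577/0.015264 = 1.348.

z = 1.348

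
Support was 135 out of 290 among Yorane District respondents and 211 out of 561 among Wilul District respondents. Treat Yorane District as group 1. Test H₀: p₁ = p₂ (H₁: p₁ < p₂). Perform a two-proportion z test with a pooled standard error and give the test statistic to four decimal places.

p̂₁ = 135/290 ≈ 0.465517, p̂₂ = 211/561 ≈ 0.376114.
Pooled p̂ = (135+211)/(290+561) = 346/851 = 0.406580.
SE = √(0.241273 × 0.00523081) = 0.035525.
z = (0.465517 − 0.376114)/0.035525 = 0.089403/0.035525 = 2.5166.

z = 2.5166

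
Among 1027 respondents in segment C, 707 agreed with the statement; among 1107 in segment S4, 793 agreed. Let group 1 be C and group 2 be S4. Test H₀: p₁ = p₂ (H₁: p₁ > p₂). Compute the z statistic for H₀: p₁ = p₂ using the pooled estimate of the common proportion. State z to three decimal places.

z = -1.411

p̂₁ = 707/1027 = 0.68841, p̂₂ = 793/1107 = 0.71635.
Pooled p̂ = (707+793)/(1027+1107) = 1500/2134 = 0.70291.
SE = √(p̂(1−p̂)(1/n₁+1/n₂)) = √(0.70291·0.29709·0.00187705) = √(0.000391984) = 0.01980.
z = (0.68841 − 0.71635)/0.01980 = -0.02794/0.01980 = -1.411.
p-value = P(Z > -1.411) ≈ 0.9209.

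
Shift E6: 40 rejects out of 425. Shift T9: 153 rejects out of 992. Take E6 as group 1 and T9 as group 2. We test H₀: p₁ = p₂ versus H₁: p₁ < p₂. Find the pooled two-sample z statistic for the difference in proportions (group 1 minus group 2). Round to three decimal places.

p̂₁ = 40/425 ≈ 0.094118, p̂₂ = 153/992 ≈ 0.154234.
Pooled p̂ = (40+153)/(425+992) = 193/1417 = 0.136203.
SE = √(p̂(1−p̂)(1/n₁+1/n₂)) = √(0.136203·0.863797·0.00336101) = √(0.000395429) = 0.019885.
z = (0.094118 − 0.154234)/0.019885 = -0.060116/0.019885 = -3.023.

z = -3.023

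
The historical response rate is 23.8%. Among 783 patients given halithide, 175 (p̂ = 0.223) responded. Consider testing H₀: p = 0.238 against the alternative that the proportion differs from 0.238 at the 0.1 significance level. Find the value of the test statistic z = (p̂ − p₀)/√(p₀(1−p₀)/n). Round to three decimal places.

z = -0.953

p̂ = 175/783 = 0.22350.
SE = √(p₀(1−p₀)/n) = √(0.18136/783) = 0.01522.
z = (0.22350 − 0.238)/0.01522 = -0.01450/0.01522 = -0.953.
p-value = 2·P(Z > 0.953) ≈ 0.3407; since p > α = 0.1, fail to reject H₀.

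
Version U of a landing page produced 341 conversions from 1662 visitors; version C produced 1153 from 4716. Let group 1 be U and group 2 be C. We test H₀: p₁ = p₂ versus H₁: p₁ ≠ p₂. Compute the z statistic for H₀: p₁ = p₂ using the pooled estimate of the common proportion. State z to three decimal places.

p̂₁ = 341/1662 ≈ 0.205174, p̂₂ = 1153/4716 ≈ 0.244487.
Pooled p̂ = (341+1153)/(1662+4716) = 1494/6378 = 0.234243.
SE = √(0.179373 × 0.000813729) = 0.012081.
z = (0.205174 − 0.244487)/0.012081 = -0.039313/0.012081 = -3.254.

z = -3.254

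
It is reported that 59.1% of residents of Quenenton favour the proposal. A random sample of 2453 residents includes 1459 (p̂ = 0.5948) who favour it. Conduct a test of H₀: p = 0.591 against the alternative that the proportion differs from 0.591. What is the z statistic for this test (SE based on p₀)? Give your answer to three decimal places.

p̂ = 1459/2453 = 0.59478.
Standard error under H₀: √(0.591×0.409/2453) = 0.00993.
z = (0.59478 − 0.591)/0.00993 = 0.00378/0.00993 = 0.381.

z = 0.381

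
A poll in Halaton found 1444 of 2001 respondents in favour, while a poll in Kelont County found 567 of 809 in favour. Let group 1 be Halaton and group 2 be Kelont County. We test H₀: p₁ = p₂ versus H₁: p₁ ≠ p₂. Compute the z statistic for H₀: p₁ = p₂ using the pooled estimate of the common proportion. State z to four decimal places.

z = 1.1053

p̂₁ = 1444/2001 ≈ 0.7216392, p̂₂ = 567/809 ≈ 0.7008653.
Pooled p̂ = (1444+567)/(2001+809) = 2011/2810 = 0.7156584.
SE = √(0.203491 × 0.00173584) = 0.0187944.
z = (0.7216392 − 0.7008653)/0.0187944 = 0.0207739/0.0187944 = 1.1053.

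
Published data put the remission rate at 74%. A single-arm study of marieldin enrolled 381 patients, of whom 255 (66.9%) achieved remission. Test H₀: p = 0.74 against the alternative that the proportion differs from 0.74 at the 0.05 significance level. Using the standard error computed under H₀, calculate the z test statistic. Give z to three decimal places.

p̂ = 255/381 = 0.66929.
Standard error under H₀: √(0.74×0.26/381) = 0.02247.
z = (0.66929 − 0.74)/0.02247 = -0.07071/0.02247 = -3.147.
Two-sided p-value ≈ 2·Φ(−3.147) = 0.0017. With α = 0.05, reject H₀.

z = -3.147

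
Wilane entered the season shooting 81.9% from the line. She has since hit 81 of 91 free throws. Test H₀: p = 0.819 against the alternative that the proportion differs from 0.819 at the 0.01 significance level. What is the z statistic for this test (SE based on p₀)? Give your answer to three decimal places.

p̂ = 81/91 ≈ 0.89011.
Under H₀, SE = √(0.819·0.181/91) = √(0.001629) = 0.04036.
z = (0.89011 − 0.819)/0.04036 = 0.07111/0.04036 = 1.762.
p-value = 2·P(Z > 1.762) ≈ 0.0781; since p > α = 0.01, fail to reject H₀.

z = 1.762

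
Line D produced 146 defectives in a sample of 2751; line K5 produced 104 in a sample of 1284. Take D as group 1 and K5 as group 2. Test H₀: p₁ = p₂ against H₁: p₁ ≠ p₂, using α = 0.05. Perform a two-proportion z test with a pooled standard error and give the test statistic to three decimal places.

p̂₁ = 146/2751 = 0.05307, p̂₂ = 104/1284 = 0.08100.
Pooled p̂ = (146+104)/(2751+1284) = 250/4035 = 0.06196.
SE = √(p̂(1−p̂)(1/n₁+1/n₂)) = √(0.06196·0.93804·0.00114232) = √(6.63906e-05) = 0.00815.
z = (0.05307 − 0.08100)/0.00815 = -0.02793/0.00815 = -3.427.
Two-sided p-value ≈ 2·Φ(−3.427) = 0.0006, so at α = 0.05 we reject H₀.

z = -3.427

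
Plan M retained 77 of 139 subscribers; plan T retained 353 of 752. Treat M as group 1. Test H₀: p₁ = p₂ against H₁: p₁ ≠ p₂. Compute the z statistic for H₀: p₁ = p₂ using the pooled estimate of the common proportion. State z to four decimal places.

p̂₁ = 77/139 ≈ 0.553957, p̂₂ = 353/752 ≈ 0.469415.
Pooled p̂ = (77+353)/(139+752) = 430/891 = 0.482604.
SE = √(0.249697 × 0.00852403) = 0.046135.
z = (0.553957 − 0.469415)/0.046135 = 0.084542/0.046135 = 1.8325.

z = 1.8325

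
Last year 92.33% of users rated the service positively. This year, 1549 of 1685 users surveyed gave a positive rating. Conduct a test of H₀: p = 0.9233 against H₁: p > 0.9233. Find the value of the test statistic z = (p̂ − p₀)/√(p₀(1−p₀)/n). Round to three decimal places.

p̂ = 1549/1685 = 0.91929.
SE = √(p₀(1−p₀)/n) = √(0.070817/1685) = 0.00648.
z = (0.91929 − 0.9233)/0.00648 = -0.00401/0.00648 = -0.619.

z = -0.619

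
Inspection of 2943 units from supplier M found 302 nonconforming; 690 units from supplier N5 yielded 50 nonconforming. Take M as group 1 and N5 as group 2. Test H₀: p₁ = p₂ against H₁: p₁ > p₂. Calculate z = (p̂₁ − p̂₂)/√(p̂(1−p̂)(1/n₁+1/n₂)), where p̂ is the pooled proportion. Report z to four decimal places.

z = 2.4099

p̂₁ = 302/2943 ≈ 0.1026164, p̂₂ = 50/690 ≈ 0.0724638.
Pooled p̂ = (302+50)/(2943+690) = 352/3633 = 0.0968896.
SE = √(p̂(1−p̂)(1/n₁+1/n₂)) = √(0.0968896·0.9031104·0.00178906) = √(0.000156547) = 0.0125119.
z = (0.1026164 − 0.0724638)/0.0125119 = 0.0301526/0.0125119 = 2.4099.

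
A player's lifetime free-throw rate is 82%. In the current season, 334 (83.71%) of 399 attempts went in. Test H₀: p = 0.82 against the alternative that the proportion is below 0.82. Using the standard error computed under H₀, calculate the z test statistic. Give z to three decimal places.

p̂ = 334/399 = 0.83709.
SE = √(p₀(1−p₀)/n) = √(0.1476/399) = 0.01923.
z = (0.83709 − 0.82)/0.01923 = 0.01709/0.01923 = 0.889.

z = 0.889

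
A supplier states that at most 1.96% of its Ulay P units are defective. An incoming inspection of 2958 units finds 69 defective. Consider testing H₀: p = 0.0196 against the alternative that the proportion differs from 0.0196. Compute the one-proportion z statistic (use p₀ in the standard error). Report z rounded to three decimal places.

z = 1.462

p̂ = 69/2958 = 0.023327.
SE = √(p₀(1−p₀)/n) = √(0.019216/2958) = 0.002549.
z = (0.023327 − 0.0196)/0.002549 = 0.003727/0.002549 = 1.462.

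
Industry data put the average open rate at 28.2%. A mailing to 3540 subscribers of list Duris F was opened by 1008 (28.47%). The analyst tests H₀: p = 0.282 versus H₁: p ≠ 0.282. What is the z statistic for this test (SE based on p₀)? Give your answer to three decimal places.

z = 0.363

p̂ = 1008/3540 ≈ 0.284746.
Standard error under H₀: √(0.282×0.718/3540) = 0.007563.
z = (0.284746 − 0.282)/0.007563 = 0.002746/0.007563 = 0.363.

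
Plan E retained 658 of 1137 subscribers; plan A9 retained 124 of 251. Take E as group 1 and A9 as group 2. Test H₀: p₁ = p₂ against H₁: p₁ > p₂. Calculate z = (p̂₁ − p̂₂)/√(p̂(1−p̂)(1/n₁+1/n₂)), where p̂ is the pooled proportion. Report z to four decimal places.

z = 2.4486

p̂₁ = 658/1137 = 0.578716, p̂₂ = 124/251 = 0.494024.
Pooled p̂ = (658+124)/(1137+251) = 782/1388 = 0.563401.
SE = √(0.24598 × 0.00486357) = 0.034588.
z = (0.578716 − 0.494024)/0.034588 = 0.084692/0.034588 = 2.4486.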